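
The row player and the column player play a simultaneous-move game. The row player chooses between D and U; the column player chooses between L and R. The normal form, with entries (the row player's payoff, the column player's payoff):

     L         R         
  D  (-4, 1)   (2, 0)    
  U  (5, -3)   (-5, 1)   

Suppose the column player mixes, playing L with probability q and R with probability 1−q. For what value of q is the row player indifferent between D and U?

q = 7/16

In a mixed equilibrium the row player is indifferent between D and U; this condition fixes q.
  the row player's payoff to D: q·(-4) + (1−q)·2 = -6q + 2
  the row player's payoff to U: q·5 + (1−q)·(-5) = 10q - 5
  -6q + 2 = 10q - 5  ⇒  -16q = -7  ⇒  q = 7/16.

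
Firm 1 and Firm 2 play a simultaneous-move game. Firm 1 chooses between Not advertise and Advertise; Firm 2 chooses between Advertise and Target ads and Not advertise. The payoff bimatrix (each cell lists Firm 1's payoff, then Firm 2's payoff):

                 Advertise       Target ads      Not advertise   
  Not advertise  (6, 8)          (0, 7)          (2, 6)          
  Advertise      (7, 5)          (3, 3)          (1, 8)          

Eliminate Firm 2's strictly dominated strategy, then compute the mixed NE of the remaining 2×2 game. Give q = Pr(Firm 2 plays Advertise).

q = 1/2

Firm 2's strategy Target ads is strictly dominated by Advertise: 8 > 7 and 5 > 3. Eliminate Target ads.
Firm 1's indifference between Not advertise and Advertise determines Firm 2's mixing probability q:
  Firm 1's payoff from Not advertise: q·6 + (1−q)·2 = 4q + 2
  Firm 1's payoff from Advertise: q·7 + (1−q)·1 = 6q + 1
  4q + 2 = 6q + 1  ⇒  -2q = -1  ⇒  q = 1/2.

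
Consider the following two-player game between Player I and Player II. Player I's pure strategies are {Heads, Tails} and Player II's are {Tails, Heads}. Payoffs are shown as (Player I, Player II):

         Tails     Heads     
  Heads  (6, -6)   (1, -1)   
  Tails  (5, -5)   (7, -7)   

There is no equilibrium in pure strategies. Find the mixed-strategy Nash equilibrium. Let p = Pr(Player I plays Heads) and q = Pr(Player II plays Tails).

p = 2/7, q = 6/7

For Player II to be willing to mix, Player II must be indifferent between Tails and Heads, which pins down Player I's mix.
  Player II's payoff to Tails: p·(-6) + (1−p)·(-5) = -p - 5
  Player II's payoff to Heads: p·(-1) + (1−p)·(-7) = 6p - 7
  -p - 5 = 6p - 7  ⇒  -7p = -2  ⇒  p = 2/7.
For Player I to be willing to mix, Player I must be indifferent between Heads and Tails, which pins down Player II's mix.
  Player I's payoff to Heads: q·6 + (1−q)·1 = 5q + 1
  Player I's payoff to Tails: q·5 + (1−q)·7 = -2q + 7
  5q + 1 = -2q + 7  ⇒  7q = 6  ⇒  q = 6/7.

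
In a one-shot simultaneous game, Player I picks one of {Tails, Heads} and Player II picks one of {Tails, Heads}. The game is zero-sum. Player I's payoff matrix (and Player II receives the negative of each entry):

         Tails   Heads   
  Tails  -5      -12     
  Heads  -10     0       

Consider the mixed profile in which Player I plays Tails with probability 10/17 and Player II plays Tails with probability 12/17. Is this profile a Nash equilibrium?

Check Player II's indifference given Player I's mix p = 10/17:
  payoff from Tails = 120/17; payoff from Heads = 120/17 — equal.
Check Player I's indifference given Player II's mix q = 12/17:
  payoff from Tails = -120/17; payoff from Heads = -120/17 — equal.
Both players are indifferent, so neither can profitably deviate.

Yes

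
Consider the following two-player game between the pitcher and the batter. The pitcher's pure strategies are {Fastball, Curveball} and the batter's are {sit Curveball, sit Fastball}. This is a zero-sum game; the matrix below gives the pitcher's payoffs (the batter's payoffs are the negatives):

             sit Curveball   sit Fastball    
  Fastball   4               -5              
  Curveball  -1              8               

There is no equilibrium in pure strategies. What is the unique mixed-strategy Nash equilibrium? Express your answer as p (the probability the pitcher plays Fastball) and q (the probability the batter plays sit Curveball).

p = 1/2, q = 13/18

The batter's indifference between sit Curveball and sit Fastball determines the pitcher's mixing probability p:
  the batter's payoff to sit Curveball: p·(-4) + (1−p)·1 = -5p + 1
  the batter's payoff to sit Fastball: p·5 + (1−p)·(-8) = 13p - 8
  -5p + 1 = 13p - 8  ⇒  -18p = -9  ⇒  p = 1/2.
Set the pitcher's expected payoff from Fastball equal to that from Curveball:
  the pitcher's payoff from Fastball: q·4 + (1−q)·(-5) = 9q - 5
  the pitcher's payoff from Curveball: q·(-1) + (1−q)·8 = -9q + 8
  9q - 5 = -9q + 8  ⇒  18q = 13  ⇒  q = 13/18.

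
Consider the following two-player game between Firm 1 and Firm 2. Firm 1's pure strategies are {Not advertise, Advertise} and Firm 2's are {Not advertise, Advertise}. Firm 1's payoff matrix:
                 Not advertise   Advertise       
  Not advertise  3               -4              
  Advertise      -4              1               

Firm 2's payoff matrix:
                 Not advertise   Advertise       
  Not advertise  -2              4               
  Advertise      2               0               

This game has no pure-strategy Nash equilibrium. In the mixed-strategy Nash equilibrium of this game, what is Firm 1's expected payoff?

-13/12

Firm 1's indifference between Not advertise and Advertise determines Firm 2's mixing probability q:
  Firm 1's payoff from Not advertise: q·3 + (1−q)·(-4) = 7q - 4
  Firm 1's payoff from Advertise: q·(-4) + (1−q)·1 = -5q + 1
  7q - 4 = -5q + 1  ⇒  12q = 5  ⇒  q = 5/12.
At equilibrium Firm 1 is indifferent across rows, so Firm 1's payoff equals the payoff from Not advertise: (5/12)·3 + (7/12)·(-4) = -13/12.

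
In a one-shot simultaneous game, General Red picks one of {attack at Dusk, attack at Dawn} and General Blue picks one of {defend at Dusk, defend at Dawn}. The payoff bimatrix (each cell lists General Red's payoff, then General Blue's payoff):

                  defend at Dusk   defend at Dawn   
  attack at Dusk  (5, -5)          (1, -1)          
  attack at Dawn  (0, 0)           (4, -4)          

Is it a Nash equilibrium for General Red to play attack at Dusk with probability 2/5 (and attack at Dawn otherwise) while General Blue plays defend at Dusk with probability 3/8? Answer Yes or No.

Given General Red's mix p = 2/5, General Blue's payoff from defend at Dusk is -2 but from defend at Dawn is -14/5. General Blue strictly prefers defend at Dusk, so General Blue would not mix.
So the proposed profile is not a Nash equilibrium.

No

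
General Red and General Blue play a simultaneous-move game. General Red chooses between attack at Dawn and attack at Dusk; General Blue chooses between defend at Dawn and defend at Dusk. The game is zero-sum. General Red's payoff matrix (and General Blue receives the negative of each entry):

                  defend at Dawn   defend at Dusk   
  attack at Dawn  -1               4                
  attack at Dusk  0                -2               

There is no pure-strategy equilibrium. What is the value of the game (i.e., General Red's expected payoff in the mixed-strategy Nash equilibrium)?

v = -2/7

General Red's indifference between attack at Dawn and attack at Dusk determines General Blue's mixing probability q:
  General Red's payoff from attack at Dawn: q·(-1) + (1−q)·4 = -5q + 4
  General Red's payoff from attack at Dusk: q·0 + (1−q)·(-2) = 2q - 2
  -5q + 4 = 2q - 2  ⇒  -7q = -6  ⇒  q = 6/7.
The value is General Red's expected payoff against this mix (using attack at Dawn): (6/7)·(-1) + (1/7)·4 = -2/7.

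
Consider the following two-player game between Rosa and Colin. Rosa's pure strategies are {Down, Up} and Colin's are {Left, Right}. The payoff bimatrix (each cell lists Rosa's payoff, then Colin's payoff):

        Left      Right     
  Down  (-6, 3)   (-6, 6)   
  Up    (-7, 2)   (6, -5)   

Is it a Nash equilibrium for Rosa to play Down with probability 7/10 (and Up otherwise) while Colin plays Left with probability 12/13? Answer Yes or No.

Yes

Check Colin's indifference given Rosa's mix p = 7/10:
  payoff from Left = 27/10; payoff from Right = 27/10 — equal.
Check Rosa's indifference given Colin's mix q = 12/13:
  payoff from Down = -6; payoff from Up = -6 — equal.
Both players are indifferent, so neither can profitably deviate.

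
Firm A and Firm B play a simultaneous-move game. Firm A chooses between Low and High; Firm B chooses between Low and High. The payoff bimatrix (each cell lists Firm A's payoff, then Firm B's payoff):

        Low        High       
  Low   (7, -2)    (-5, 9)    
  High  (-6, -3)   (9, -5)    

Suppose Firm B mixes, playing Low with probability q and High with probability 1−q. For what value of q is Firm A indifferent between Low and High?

Firm A's indifference between Low and High determines Firm B's mixing probability q:
  Firm A's expected payoff from Low: q·7 + (1−q)·(-5) = 12q - 5
  Firm A's expected payoff from High: q·(-6) + (1−q)·9 = -15q + 9
  12q - 5 = -15q + 9  ⇒  27q = 14  ⇒  q = 14/27.

q = 14/27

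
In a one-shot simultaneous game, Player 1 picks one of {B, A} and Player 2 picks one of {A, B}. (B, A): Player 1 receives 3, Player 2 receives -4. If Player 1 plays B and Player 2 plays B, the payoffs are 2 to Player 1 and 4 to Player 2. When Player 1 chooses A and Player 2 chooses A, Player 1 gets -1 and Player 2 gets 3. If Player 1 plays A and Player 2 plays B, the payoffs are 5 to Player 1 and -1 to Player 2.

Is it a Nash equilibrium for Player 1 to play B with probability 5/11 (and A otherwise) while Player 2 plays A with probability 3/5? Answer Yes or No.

Given Player 1's mix p = 5/11, Player 2's payoff from A is -2/11 but from B is 14/11. Player 2 strictly prefers B, so Player 2 would not mix.
So the proposed profile is not a Nash equilibrium.

No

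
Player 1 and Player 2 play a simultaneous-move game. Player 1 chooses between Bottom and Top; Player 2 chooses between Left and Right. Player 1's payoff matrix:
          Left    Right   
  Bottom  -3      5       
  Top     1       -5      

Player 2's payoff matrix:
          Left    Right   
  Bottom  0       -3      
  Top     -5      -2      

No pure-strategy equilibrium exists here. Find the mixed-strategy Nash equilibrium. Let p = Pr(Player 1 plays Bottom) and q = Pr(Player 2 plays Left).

Player 2's indifference between Left and Right determines Player 1's mixing probability p:
  Player 2's payoff from Left: p·0 + (1−p)·(-5) = 5p - 5
  Player 2's payoff from Right: p·(-3) + (1−p)·(-2) = -p - 2
  5p - 5 = -p - 2  ⇒  6p = 3  ⇒  p = 1/2.
In a mixed equilibrium Player 1 is indifferent between Bottom and Top; this condition fixes q.
  Player 1's payoff to Bottom: q·(-3) + (1−q)·5 = -8q + 5
  Player 1's payoff to Top: q·1 + (1−q)·(-5) = 6q - 5
  -8q + 5 = 6q - 5  ⇒  -14q = -10  ⇒  q = 5/7.

p = 1/2, q = 5/7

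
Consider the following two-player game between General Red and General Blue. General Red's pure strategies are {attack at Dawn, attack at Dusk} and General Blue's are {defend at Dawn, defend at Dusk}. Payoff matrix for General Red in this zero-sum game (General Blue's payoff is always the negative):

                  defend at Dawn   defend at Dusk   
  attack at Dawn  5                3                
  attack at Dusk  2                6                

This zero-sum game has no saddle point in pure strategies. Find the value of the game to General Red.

v = 4

Set General Red's expected payoff from attack at Dawn equal to that from attack at Dusk:
  General Red's expected payoff from attack at Dawn: q·5 + (1−q)·3 = 2q + 3
  General Red's expected payoff from attack at Dusk: q·2 + (1−q)·6 = -4q + 6
  2q + 3 = -4q + 6  ⇒  6q = 3  ⇒  q = 1/2.
The value is General Red's expected payoff against this mix (using attack at Dawn): (1/2)·5 + (1/2)·3 = 4.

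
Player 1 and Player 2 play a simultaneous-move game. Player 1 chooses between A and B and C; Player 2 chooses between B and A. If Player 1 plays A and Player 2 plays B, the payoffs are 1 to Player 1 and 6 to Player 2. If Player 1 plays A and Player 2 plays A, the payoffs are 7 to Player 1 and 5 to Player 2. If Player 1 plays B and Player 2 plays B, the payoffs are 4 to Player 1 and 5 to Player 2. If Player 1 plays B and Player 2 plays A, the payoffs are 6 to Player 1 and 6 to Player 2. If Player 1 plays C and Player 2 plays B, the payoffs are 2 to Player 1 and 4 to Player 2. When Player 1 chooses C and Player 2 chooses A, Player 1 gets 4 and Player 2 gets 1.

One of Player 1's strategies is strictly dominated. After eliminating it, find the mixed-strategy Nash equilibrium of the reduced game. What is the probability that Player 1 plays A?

Player 1's strategy C is strictly dominated by B: 4 > 2 and 6 > 4. Eliminate C.
In a mixed equilibrium Player 2 is indifferent between B and A; this condition fixes p.
  Player 2's expected payoff from B: p·6 + (1−p)·5 = p + 5
  Player 2's expected payoff from A: p·5 + (1−p)·6 = -p + 6
  p + 5 = -p + 6  ⇒  2p = 1  ⇒  p = 1/2.

p = 1/2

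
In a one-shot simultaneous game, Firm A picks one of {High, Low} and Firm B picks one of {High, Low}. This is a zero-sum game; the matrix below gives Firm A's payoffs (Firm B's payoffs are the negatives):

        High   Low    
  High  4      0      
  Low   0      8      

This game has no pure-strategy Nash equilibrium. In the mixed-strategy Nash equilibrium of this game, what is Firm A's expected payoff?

For Firm A to be willing to mix, Firm A must be indifferent between High and Low, which pins down Firm B's mix.
  Firm A's expected payoff from High: q·4 + (1−q)·0 = 4q
  Firm A's expected payoff from Low: q·0 + (1−q)·8 = -8q + 8
  4q = -8q + 8  ⇒  12q = 8  ⇒  q = 2/3.
At equilibrium Firm A is indifferent across rows, so Firm A's payoff equals the payoff from High: (2/3)·4 + (1/3)·0 = 8/3.

8/3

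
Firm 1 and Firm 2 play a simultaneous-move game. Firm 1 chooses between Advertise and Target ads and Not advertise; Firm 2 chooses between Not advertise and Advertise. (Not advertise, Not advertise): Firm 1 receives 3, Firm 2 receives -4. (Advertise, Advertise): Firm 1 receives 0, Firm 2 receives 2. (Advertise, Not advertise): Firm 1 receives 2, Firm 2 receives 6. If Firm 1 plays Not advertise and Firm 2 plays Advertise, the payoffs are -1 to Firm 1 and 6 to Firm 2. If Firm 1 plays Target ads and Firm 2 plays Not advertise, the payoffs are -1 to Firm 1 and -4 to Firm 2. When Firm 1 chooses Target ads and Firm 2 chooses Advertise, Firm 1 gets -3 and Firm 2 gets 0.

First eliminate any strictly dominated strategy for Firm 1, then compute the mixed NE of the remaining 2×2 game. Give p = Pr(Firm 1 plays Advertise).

p = 5/7

Firm 1's strategy Target ads is strictly dominated by Advertise: 2 > -1 and 0 > -3. Eliminate Target ads.
For Firm 2 to be willing to mix, Firm 2 must be indifferent between Not advertise and Advertise, which pins down Firm 1's mix.
  Firm 2's payoff to Not advertise: p·6 + (1−p)·(-4) = 10p - 4
  Firm 2's payoff to Advertise: p·2 + (1−p)·6 = -4p + 6
  10p - 4 = -4p + 6  ⇒  14p = 10  ⇒  p = 5/7.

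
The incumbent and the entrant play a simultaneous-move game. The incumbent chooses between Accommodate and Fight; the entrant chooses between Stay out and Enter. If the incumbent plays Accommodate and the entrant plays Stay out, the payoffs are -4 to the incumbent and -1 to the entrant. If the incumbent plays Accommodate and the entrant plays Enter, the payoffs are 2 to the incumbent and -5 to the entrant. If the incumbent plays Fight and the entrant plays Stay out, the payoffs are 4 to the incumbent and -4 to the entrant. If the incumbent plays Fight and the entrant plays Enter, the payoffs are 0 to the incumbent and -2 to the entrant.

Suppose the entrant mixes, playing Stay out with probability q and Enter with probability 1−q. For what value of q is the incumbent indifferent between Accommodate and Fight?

q = 1/5

In a mixed equilibrium the incumbent is indifferent between Accommodate and Fight; this condition fixes q.
  the incumbent's expected payoff from Accommodate: q·(-4) + (1−q)·2 = -6q + 2
  the incumbent's expected payoff from Fight: q·4 + (1−q)·0 = 4q
  -6q + 2 = 4q  ⇒  -10q = -2  ⇒  q = 1/5.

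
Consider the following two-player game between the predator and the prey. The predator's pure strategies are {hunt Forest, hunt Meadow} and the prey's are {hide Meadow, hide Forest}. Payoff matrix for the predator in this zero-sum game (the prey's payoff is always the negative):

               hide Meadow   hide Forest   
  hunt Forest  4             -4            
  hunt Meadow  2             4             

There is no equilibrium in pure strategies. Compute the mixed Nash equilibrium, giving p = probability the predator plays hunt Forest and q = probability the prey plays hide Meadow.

Set the prey's expected payoff from hide Meadow equal to that from hide Forest:
  the prey's payoff from hide Meadow: p·(-4) + (1−p)·(-2) = -2p - 2
  the prey's payoff from hide Forest: p·4 + (1−p)·(-4) = 8p - 4
  -2p - 2 = 8p - 4  ⇒  -10p = -2  ⇒  p = 1/5.
The prey's mix must leave the predator indifferent between hunt Forest and hunt Meadow.
  the predator's payoff from hunt Forest: q·4 + (1−q)·(-4) = 8q - 4
  the predator's payoff from hunt Meadow: q·2 + (1−q)·4 = -2q + 4
  8q - 4 = -2q + 4  ⇒  10q = 8  ⇒  q = 4/5.

p = 1/5, q = 4/5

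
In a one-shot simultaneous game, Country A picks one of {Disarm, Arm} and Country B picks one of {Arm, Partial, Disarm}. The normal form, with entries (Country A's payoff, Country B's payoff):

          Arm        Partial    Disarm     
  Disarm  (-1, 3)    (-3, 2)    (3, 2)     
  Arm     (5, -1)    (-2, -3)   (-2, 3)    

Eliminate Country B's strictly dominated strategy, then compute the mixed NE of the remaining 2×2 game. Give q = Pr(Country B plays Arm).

q = 5/11

Country B's strategy Partial is strictly dominated by Arm: 3 > 2 and -1 > -3. Eliminate Partial.
Set Country A's expected payoff from Disarm equal to that from Arm:
  Country A's expected payoff from Disarm: q·(-1) + (1−q)·3 = -4q + 3
  Country A's expected payoff from Arm: q·5 + (1−q)·(-2) = 7q - 2
  -4q + 3 = 7q - 2  ⇒  -11q = -5  ⇒  q = 5/11.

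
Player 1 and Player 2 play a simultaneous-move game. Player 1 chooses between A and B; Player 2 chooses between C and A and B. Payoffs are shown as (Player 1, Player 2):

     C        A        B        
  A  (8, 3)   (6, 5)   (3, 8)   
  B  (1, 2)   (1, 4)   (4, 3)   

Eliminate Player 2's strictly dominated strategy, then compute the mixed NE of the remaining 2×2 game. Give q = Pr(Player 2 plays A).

q = 1/6

Player 2's strategy C is strictly dominated by A: 5 > 3 and 4 > 2. Eliminate C.
For Player 1 to be willing to mix, Player 1 must be indifferent between A and B, which pins down Player 2's mix.
  Player 1's expected payoff from A: q·6 + (1−q)·3 = 3q + 3
  Player 1's expected payoff from B: q·1 + (1−q)·4 = -3q + 4
  3q + 3 = -3q + 4  ⇒  6q = 1  ⇒  q = 1/6.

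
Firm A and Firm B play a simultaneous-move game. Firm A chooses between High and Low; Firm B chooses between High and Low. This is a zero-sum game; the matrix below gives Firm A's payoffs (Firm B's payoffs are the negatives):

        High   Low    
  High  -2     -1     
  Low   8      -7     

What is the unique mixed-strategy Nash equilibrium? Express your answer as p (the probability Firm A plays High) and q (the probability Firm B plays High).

p = 15/16, q = 3/8

Set Firm B's expected payoff from High equal to that from Low:
  Firm B's expected payoff from High: p·2 + (1−p)·(-8) = 10p - 8
  Firm B's expected payoff from Low: p·1 + (1−p)·7 = -6p + 7
  10p - 8 = -6p + 7  ⇒  16p = 15  ⇒  p = 15/16.
Firm A's indifference between High and Low determines Firm B's mixing probability q:
  Firm A's payoff to High: q·(-2) + (1−q)·(-1) = -q - 1
  Firm A's payoff to Low: q·8 + (1−q)·(-7) = 15q - 7
  -q - 1 = 15q - 7  ⇒  -16q = -6  ⇒  q = 3/8.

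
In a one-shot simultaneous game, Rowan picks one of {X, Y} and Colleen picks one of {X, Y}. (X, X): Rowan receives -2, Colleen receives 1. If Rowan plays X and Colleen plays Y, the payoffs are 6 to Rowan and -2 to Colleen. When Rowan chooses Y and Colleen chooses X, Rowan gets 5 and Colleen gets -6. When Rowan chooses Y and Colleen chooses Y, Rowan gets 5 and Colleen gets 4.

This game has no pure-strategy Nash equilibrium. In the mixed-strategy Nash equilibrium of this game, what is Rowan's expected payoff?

For Rowan to be willing to mix, Rowan must be indifferent between X and Y, which pins down Colleen's mix.
  Rowan's payoff to X: q·(-2) + (1−q)·6 = -8q + 6
  Rowan's payoff to Y: q·5 + (1−q)·5 = 5
  -8q + 6 = 5  ⇒  -8q = -1  ⇒  q = 1/8.
At equilibrium Rowan is indifferent across rows, so Rowan's payoff equals the payoff from X: (1/8)·(-2) + (7/8)·6 = 5.

5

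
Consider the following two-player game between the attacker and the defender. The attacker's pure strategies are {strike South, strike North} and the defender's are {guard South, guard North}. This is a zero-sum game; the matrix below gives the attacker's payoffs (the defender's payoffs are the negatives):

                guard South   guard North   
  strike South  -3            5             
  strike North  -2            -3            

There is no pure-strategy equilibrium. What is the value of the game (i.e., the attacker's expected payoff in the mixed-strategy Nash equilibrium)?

v = -19/9

Set the attacker's expected payoff from strike South equal to that from strike North:
  the attacker's expected payoff from strike South: q·(-3) + (1−q)·5 = -8q + 5
  the attacker's expected payoff from strike North: q·(-2) + (1−q)·(-3) = q - 3
  -8q + 5 = q - 3  ⇒  -9q = -8  ⇒  q = 8/9.
The value is the attacker's expected payoff against this mix (using strike South): (8/9)·(-3) + (1/9)·5 = -19/9.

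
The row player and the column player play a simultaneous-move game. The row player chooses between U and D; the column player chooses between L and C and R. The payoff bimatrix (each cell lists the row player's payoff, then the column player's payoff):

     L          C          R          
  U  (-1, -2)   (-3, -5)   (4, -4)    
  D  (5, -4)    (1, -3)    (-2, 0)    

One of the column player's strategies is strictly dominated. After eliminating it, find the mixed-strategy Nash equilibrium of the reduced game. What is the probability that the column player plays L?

q = 1/2

The column player's strategy C is strictly dominated by R: -4 > -5 and 0 > -3. Eliminate C.
The row player's indifference between U and D determines the column player's mixing probability q:
  the row player's expected payoff from U: q·(-1) + (1−q)·4 = -5q + 4
  the row player's expected payoff from D: q·5 + (1−q)·(-2) = 7q - 2
  -5q + 4 = 7q - 2  ⇒  -12q = -6  ⇒  q = 1/2.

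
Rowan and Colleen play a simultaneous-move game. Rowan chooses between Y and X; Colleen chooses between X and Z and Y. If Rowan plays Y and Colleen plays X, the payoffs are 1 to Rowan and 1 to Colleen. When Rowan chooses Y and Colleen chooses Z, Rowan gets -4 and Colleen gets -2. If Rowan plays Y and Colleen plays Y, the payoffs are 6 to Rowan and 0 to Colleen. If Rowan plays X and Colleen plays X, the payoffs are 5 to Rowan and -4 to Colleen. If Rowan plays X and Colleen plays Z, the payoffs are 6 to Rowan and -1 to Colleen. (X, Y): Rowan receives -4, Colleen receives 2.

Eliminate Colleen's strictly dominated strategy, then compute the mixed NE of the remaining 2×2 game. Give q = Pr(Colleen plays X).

Colleen's strategy Z is strictly dominated by Y: 0 > -2 and 2 > -1. Eliminate Z.
Rowan's indifference between Y and X determines Colleen's mixing probability q:
  Rowan's payoff to Y: q·1 + (1−q)·6 = -5q + 6
  Rowan's payoff to X: q·5 + (1−q)·(-4) = 9q - 4
  -5q + 6 = 9q - 4  ⇒  -14q = -10  ⇒  q = 5/7.

q = 5/7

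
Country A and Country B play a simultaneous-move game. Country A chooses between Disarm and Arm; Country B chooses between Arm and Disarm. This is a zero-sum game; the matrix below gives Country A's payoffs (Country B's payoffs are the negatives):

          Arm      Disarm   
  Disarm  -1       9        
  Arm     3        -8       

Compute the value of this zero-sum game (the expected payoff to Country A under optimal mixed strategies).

v = 19/21

Country B's mix must leave Country A indifferent between Disarm and Arm.
  Country A's expected payoff from Disarm: q·(-1) + (1−q)·9 = -10q + 9
  Country A's expected payoff from Arm: q·3 + (1−q)·(-8) = 11q - 8
  -10q + 9 = 11q - 8  ⇒  -21q = -17  ⇒  q = 17/21.
The value is Country A's expected payoff against this mix (using Disarm): (17/21)·(-1) + (4/21)·9 = 19/21.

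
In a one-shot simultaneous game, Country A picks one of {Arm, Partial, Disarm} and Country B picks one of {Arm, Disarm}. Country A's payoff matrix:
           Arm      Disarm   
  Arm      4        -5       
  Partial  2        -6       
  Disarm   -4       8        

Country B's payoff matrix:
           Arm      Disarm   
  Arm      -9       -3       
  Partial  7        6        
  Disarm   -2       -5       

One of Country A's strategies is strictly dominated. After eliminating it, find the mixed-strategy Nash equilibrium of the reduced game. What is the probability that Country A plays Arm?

p = 1/3

Country A's strategy Partial is strictly dominated by Arm: 4 > 2 and -5 > -6. Eliminate Partial.
Set Country B's expected payoff from Arm equal to that from Disarm:
  Country B's expected payoff from Arm: p·(-9) + (1−p)·(-2) = -7p - 2
  Country B's expected payoff from Disarm: p·(-3) + (1−p)·(-5) = 2p - 5
  -7p - 2 = 2p - 5  ⇒  -9p = -3  ⇒  p = 1/3.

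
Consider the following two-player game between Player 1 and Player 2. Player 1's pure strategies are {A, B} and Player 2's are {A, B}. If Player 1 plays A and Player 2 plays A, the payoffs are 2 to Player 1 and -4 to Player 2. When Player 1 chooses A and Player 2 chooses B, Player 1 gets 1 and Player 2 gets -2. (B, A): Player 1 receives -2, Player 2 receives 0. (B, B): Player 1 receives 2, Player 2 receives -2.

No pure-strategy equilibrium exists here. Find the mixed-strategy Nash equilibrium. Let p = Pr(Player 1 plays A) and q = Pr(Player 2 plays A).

In a mixed equilibrium Player 2 is indifferent between A and B; this condition fixes p.
  Player 2's expected payoff from A: p·(-4) + (1−p)·0 = -4p
  Player 2's expected payoff from B: p·(-2) + (1−p)·(-2) = -2
  -4p = -2  ⇒  -4p = -2  ⇒  p = 1/2.
Player 2's mix must leave Player 1 indifferent between A and B.
  Player 1's expected payoff from A: q·2 + (1−q)·1 = q + 1
  Player 1's expected payoff from B: q·(-2) + (1−q)·2 = -4q + 2
  q + 1 = -4q + 2  ⇒  5q = 1  ⇒  q = 1/5.

p = 1/2, q = 1/5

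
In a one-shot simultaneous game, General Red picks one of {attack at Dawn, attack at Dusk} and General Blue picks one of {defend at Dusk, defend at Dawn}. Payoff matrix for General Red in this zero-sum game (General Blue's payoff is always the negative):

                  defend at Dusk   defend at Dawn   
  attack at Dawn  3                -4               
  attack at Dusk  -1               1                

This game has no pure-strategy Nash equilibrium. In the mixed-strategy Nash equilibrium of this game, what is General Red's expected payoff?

-1/9

In a mixed equilibrium General Red is indifferent between attack at Dawn and attack at Dusk; this condition fixes q.
  General Red's payoff from attack at Dawn: q·3 + (1−q)·(-4) = 7q - 4
  General Red's payoff from attack at Dusk: q·(-1) + (1−q)·1 = -2q + 1
  7q - 4 = -2q + 1  ⇒  9q = 5  ⇒  q = 5/9.
At equilibrium General Red is indifferent across rows, so General Red's payoff equals the payoff from attack at Dawn: (5/9)·3 + (4/9)·(-4) = -1/9.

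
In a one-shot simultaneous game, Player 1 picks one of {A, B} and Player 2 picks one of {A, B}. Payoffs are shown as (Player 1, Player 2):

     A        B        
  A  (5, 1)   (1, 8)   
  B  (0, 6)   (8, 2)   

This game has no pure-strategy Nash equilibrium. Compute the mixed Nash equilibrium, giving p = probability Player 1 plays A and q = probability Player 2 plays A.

p = 4/11, q = 7/12

Player 1's mix must leave Player 2 indifferent between A and B.
  Player 2's payoff from A: p·1 + (1−p)·6 = -5p + 6
  Player 2's payoff from B: p·8 + (1−p)·2 = 6p + 2
  -5p + 6 = 6p + 2  ⇒  -11p = -4  ⇒  p = 4/11.
Set Player 1's expected payoff from A equal to that from B:
  Player 1's payoff to A: q·5 + (1−q)·1 = 4q + 1
  Player 1's payoff to B: q·0 + (1−q)·8 = -8q + 8
  4q + 1 = -8q + 8  ⇒  12q = 7  ⇒  q = 7/12.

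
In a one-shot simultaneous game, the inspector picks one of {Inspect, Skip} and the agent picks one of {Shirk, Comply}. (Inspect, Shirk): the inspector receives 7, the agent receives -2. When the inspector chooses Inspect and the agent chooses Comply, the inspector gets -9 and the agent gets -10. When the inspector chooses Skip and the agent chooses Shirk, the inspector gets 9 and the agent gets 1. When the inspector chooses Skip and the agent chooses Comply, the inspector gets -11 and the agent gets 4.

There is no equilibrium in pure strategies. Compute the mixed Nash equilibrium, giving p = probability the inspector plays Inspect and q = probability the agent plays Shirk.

The agent's indifference between Shirk and Comply determines the inspector's mixing probability p:
  the agent's payoff from Shirk: p·(-2) + (1−p)·1 = -3p + 1
  the agent's payoff from Comply: p·(-10) + (1−p)·4 = -14p + 4
  -3p + 1 = -14p + 4  ⇒  11p = 3  ⇒  p = 3/11.
The agent's mix must leave the inspector indifferent between Inspect and Skip.
  the inspector's expected payoff from Inspect: q·7 + (1−q)·(-9) = 16q - 9
  the inspector's expected payoff from Skip: q·9 + (1−q)·(-11) = 20q - 11
  16q - 9 = 20q - 11  ⇒  -4q = -2  ⇒  q = 1/2.

p = 3/11, q = 1/2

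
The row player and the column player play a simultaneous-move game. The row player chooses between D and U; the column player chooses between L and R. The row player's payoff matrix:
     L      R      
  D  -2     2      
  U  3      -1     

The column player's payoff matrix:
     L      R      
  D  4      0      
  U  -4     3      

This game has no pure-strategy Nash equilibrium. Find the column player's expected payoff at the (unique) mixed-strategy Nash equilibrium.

In a mixed equilibrium the column player is indifferent between L and R; this condition fixes p.
  the column player's payoff to L: p·4 + (1−p)·(-4) = 8p - 4
  the column player's payoff to R: p·0 + (1−p)·3 = -3p + 3
  8p - 4 = -3p + 3  ⇒  11p = 7  ⇒  p = 7/11.
At equilibrium the column player is indifferent across columns, so the column player's payoff equals the payoff from L: (7/11)·4 + (4/11)·(-4) = 12/11.

12/11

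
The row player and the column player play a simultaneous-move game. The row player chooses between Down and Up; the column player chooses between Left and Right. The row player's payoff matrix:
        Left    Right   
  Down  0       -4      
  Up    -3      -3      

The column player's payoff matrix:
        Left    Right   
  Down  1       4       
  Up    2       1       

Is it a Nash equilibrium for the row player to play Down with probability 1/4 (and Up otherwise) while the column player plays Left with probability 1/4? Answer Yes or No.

Check the column player's indifference given the row player's mix p = 1/4:
  payoff from Left = 7/4; payoff from Right = 7/4 — equal.
Check the row player's indifference given the column player's mix q = 1/4:
  payoff from Down = -3; payoff from Up = -3 — equal.
Both players are indifferent, so neither can profitably deviate.

Yes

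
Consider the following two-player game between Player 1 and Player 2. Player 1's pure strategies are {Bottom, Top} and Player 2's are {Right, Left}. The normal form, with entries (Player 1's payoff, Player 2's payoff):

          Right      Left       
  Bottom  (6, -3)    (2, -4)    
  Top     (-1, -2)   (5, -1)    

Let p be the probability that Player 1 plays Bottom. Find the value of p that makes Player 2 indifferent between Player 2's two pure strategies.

For Player 2 to be willing to mix, Player 2 must be indifferent between Right and Left, which pins down Player 1's mix.
  Player 2's payoff from Right: p·(-3) + (1−p)·(-2) = -p - 2
  Player 2's payoff from Left: p·(-4) + (1−p)·(-1) = -3p - 1
  -p - 2 = -3p - 1  ⇒  2p = 1  ⇒  p = 1/2.

p = 1/2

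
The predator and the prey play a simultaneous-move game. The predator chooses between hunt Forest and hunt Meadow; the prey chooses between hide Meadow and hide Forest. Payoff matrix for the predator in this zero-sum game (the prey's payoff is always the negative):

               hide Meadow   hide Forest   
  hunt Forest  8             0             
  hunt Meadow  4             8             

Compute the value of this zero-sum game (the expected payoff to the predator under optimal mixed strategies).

v = 16/3

The predator's indifference between hunt Forest and hunt Meadow determines the prey's mixing probability q:
  the predator's payoff from hunt Forest: q·8 + (1−q)·0 = 8q
  the predator's payoff from hunt Meadow: q·4 + (1−q)·8 = -4q + 8
  8q = -4q + 8  ⇒  12q = 8  ⇒  q = 2/3.
The value is the predator's expected payoff against this mix (using hunt Forest): (2/3)·8 + (1/3)·0 = 16/3.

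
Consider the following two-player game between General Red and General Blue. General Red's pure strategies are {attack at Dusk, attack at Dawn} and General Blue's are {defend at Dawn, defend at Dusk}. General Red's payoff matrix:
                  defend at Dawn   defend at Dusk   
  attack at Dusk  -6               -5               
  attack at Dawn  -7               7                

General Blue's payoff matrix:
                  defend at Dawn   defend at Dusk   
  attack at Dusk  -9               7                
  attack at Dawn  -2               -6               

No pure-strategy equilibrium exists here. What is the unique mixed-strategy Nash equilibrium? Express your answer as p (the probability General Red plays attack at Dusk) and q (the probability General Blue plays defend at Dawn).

p = 1/5, q = 12/13

Set General Blue's expected payoff from defend at Dawn equal to that from defend at Dusk:
  General Blue's payoff to defend at Dawn: p·(-9) + (1−p)·(-2) = -7p - 2
  General Blue's payoff to defend at Dusk: p·7 + (1−p)·(-6) = 13p - 6
  -7p - 2 = 13p - 6  ⇒  -20p = -4  ⇒  p = 1/5.
General Red's indifference between attack at Dusk and attack at Dawn determines General Blue's mixing probability q:
  General Red's payoff from attack at Dusk: q·(-6) + (1−q)·(-5) = -q - 5
  General Red's payoff from attack at Dawn: q·(-7) + (1−q)·7 = -14q + 7
  -q - 5 = -14q + 7  ⇒  13q = 12  ⇒  q = 12/13.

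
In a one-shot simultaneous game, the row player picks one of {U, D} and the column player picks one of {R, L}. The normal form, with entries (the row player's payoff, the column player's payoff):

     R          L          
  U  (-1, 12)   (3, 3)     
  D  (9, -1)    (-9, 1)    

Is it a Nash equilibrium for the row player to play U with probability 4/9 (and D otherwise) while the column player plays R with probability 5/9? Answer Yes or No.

No

Given the row player's mix p = 4/9, the column player's payoff from R is 43/9 but from L is 17/9. The column player strictly prefers R, so the column player would not mix.
So the proposed profile is not a Nash equilibrium.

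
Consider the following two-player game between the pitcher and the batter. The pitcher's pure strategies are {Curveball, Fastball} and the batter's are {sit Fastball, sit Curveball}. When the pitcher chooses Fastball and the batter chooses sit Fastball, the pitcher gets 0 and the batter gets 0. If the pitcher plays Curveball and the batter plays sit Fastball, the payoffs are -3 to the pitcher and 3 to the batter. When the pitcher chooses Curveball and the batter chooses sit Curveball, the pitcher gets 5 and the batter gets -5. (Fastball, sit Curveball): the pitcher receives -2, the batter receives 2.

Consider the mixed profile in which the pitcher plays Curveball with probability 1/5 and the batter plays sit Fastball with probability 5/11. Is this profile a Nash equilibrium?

No

Given the batter's mix q = 5/11, the pitcher's payoff from Curveball is 15/11 but from Fastball is -12/11. The pitcher strictly prefers Curveball, so the pitcher would not mix.
So the proposed profile is not a Nash equilibrium.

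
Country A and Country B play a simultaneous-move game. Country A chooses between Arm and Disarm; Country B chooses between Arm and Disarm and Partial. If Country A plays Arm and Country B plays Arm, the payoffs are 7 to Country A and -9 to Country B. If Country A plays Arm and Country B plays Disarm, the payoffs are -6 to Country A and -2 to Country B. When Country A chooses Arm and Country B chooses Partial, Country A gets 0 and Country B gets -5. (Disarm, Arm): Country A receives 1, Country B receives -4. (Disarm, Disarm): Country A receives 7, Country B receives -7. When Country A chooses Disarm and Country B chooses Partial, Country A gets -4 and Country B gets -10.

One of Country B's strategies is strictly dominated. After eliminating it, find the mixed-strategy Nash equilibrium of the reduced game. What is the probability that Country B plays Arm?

Country B's strategy Partial is strictly dominated by Disarm: -2 > -5 and -7 > -10. Eliminate Partial.
Country B's mix must leave Country A indifferent between Arm and Disarm.
  Country A's expected payoff from Arm: q·7 + (1−q)·(-6) = 13q - 6
  Country A's expected payoff from Disarm: q·1 + (1−q)·7 = -6q + 7
  13q - 6 = -6q + 7  ⇒  19q = 13  ⇒  q = 13/19.

q = 13/19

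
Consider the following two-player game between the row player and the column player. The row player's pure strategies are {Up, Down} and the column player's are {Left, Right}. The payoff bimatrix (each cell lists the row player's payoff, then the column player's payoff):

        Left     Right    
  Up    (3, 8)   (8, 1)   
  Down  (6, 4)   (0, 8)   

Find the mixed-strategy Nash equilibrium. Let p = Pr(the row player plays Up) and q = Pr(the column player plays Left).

p = 4/11, q = 8/11

Set the column player's expected payoff from Left equal to that from Right:
  the column player's expected payoff from Left: p·8 + (1−p)·4 = 4p + 4
  the column player's expected payoff from Right: p·1 + (1−p)·8 = -7p + 8
  4p + 4 = -7p + 8  ⇒  11p = 4  ⇒  p = 4/11.
For the row player to be willing to mix, the row player must be indifferent between Up and Down, which pins down the column player's mix.
  the row player's payoff from Up: q·3 + (1−q)·8 = -5q + 8
  the row player's payoff from Down: q·6 + (1−q)·0 = 6q
  -5q + 8 = 6q  ⇒  -11q = -8  ⇒  q = 8/11.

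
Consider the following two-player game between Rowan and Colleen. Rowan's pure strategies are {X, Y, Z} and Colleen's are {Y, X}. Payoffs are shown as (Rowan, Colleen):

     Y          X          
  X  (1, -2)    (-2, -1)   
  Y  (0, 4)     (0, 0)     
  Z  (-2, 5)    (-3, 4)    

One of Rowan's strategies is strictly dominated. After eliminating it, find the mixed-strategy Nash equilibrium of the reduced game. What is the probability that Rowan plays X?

p = 4/5

Rowan's strategy Z is strictly dominated by Y: 0 > -2 and 0 > -3. Eliminate Z.
Set Colleen's expected payoff from Y equal to that from X:
  Colleen's payoff to Y: p·(-2) + (1−p)·4 = -6p + 4
  Colleen's payoff to X: p·(-1) + (1−p)·0 = -p
  -6p + 4 = -p  ⇒  -5p = -4  ⇒  p = 4/5.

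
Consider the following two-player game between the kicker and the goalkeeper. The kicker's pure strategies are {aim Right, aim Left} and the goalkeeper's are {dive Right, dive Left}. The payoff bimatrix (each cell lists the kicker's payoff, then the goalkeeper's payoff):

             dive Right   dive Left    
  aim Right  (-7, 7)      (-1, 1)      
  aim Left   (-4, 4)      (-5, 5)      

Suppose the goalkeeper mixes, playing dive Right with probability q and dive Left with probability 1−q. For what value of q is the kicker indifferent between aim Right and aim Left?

q = 4/7

The goalkeeper's mix must leave the kicker indifferent between aim Right and aim Left.
  the kicker's payoff from aim Right: q·(-7) + (1−q)·(-1) = -6q - 1
  the kicker's payoff from aim Left: q·(-4) + (1−q)·(-5) = q - 5
  -6q - 1 = q - 5  ⇒  -7q = -4  ⇒  q = 4/7.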